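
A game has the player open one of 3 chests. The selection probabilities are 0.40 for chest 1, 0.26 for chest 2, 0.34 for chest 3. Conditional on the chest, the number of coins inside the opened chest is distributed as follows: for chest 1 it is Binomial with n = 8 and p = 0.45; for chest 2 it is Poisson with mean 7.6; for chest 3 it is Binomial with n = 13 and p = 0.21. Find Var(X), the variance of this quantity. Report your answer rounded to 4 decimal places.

7.3648

Per component, 1: μ=3.6, E[X²]=14.94; 2: μ=7.6, E[X²]=65.36; 3: μ=2.73, E[X²]=9.6096.
E[X] = 0.4·3.6 + 0.26·7.6 + 0.34·2.73 = 4.3442.
E[X²] = 0.4·14.94 + 0.26·65.36 + 0.34·9.6096 = 26.2369.
Var(X) = E[X²] − (E[X])² = 26.2369 − 18.8721 = 7.36479.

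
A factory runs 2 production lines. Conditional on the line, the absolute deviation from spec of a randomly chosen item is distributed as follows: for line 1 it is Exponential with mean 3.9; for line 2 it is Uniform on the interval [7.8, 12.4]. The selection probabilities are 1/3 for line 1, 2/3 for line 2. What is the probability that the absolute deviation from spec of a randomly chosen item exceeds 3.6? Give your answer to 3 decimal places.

Conditional on each line, P(X > 3.6): 1: 0.397295; 2: 1.
By total probability, P(X > 3.6) = 0.333333·0.397295 + 0.666667·1 = 0.799098.

0.799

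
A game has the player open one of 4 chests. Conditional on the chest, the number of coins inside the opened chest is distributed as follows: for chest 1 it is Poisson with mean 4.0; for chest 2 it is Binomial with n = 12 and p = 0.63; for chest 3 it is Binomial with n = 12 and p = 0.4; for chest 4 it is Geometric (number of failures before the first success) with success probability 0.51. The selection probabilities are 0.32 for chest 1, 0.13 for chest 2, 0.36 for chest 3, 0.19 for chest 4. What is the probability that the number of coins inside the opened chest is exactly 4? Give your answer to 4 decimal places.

0.1483

Conditional on each chest, P(X = 4): 1: 0.195367; 2: 0.0273893; 3: 0.212841; 4: 0.0294005.
By total probability, P(X = 4) = 0.32·0.195367 + 0.13·0.0273893 + 0.36·0.212841 + 0.19·0.0294005 = 0.148287.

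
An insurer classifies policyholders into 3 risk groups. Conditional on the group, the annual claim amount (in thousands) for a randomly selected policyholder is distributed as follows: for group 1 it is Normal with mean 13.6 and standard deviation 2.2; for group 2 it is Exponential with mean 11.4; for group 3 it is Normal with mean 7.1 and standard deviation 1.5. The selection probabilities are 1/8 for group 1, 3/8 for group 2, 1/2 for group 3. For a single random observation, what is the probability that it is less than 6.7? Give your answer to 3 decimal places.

0.364

Conditional on each group, P(X < 6.7): 1: 0.000855285; 2: 0.444407; 3: 0.394863.
By total probability, P(X < 6.7) = 0.125·0.000855285 + 0.375·0.444407 + 0.5·0.394863 = 0.364191.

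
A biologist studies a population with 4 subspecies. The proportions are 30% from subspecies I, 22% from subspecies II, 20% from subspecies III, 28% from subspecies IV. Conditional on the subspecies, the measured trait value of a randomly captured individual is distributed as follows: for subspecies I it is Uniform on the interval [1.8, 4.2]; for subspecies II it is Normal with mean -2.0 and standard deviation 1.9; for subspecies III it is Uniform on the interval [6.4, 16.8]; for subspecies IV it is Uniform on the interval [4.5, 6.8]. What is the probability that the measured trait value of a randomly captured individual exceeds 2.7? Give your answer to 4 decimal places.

Conditional on each subspecies, P(X > 2.7): I: 0.625; II: 0.00668639; III: 1; IV: 1.
By total probability, P(X > 2.7) = 0.3·0.625 + 0.22·0.00668639 + 0.2·1 + 0.28·1 = 0.668971.

0.6690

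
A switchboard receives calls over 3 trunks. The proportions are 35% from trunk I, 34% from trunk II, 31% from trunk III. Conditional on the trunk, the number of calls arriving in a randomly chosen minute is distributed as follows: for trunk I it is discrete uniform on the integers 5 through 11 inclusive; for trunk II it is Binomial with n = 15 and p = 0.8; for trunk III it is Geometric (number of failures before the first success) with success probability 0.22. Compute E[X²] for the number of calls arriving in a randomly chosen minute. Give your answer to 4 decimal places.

82.4686

For each component E[X²] = Var + (mean)², giving I: 68; II: 146.4; III: 28.686.
Overall E[X²] = 0.35·68 + 0.34·146.4 + 0.31·28.686 = 82.4686.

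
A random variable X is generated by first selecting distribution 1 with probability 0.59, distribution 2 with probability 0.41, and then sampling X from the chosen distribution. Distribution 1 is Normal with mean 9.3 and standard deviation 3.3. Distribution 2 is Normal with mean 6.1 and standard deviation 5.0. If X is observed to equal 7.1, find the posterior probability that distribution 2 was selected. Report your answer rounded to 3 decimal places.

Likelihoods f(7.1 | ·): 1: 0.0968024; 2: 0.0782085.
Posterior ∝ prior × likelihood. Numerator for 2: 0.41·0.0782085 = 0.0320655.
Normalizing constant: 0.59·0.0968024 + 0.41·0.0782085 = 0.0891789.
P(2 | observation) = 0.0320655 / 0.0891789 = 0.359564.

0.360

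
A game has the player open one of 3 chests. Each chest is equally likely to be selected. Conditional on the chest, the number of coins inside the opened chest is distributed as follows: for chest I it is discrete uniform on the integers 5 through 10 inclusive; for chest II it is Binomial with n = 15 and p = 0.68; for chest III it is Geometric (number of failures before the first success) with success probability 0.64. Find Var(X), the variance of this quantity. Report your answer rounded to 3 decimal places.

18.831

Per component, I: μ=7.5, E[X²]=59.1667; II: μ=10.2, E[X²]=107.304; III: μ=0.5625, E[X²]=1.19531.
E[X] = 0.333333·7.5 + 0.333333·10.2 + 0.333333·0.5625 = 6.0875.
E[X²] = 0.333333·59.1667 + 0.333333·107.304 + 0.333333·1.19531 = 55.8887.
Var(X) = E[X²] − (E[X])² = 55.8887 − 37.0577 = 18.831.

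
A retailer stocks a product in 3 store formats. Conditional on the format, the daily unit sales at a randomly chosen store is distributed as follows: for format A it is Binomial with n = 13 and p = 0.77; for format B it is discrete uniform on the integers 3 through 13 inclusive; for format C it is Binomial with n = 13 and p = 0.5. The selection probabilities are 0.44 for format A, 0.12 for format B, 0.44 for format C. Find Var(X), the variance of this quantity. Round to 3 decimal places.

Per component, A: μ=10.01, E[X²]=102.502; B: μ=8, E[X²]=74; C: μ=6.5, E[X²]=45.5.
E[X] = 0.44·10.01 + 0.12·8 + 0.44·6.5 = 8.2244.
E[X²] = 0.44·102.502 + 0.12·74 + 0.44·45.5 = 74.0011.
Var(X) = E[X²] − (E[X])² = 74.0011 − 67.6408 = 6.3603.

6.360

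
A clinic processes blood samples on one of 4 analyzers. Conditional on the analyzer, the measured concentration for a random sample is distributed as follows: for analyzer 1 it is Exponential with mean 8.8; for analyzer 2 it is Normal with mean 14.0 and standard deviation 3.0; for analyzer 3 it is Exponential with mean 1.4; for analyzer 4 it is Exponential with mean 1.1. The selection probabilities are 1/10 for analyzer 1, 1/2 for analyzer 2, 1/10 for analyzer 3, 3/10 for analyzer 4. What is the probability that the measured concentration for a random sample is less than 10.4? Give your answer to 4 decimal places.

Conditional on each analyzer, P(X < 10.4): 1: 0.693279; 2: 0.11507; 3: 0.999406; 4: 0.999922.
By total probability, P(X < 10.4) = 0.1·0.693279 + 0.5·0.11507 + 0.1·0.999406 + 0.3·0.999922 = 0.52678.

0.5268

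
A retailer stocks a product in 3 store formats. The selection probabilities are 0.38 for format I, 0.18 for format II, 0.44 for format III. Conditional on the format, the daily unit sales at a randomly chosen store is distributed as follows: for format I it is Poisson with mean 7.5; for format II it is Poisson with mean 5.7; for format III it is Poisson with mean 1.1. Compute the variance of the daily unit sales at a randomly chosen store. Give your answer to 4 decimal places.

Per component, I: μ=7.5, E[X²]=63.75; II: μ=5.7, E[X²]=38.19; III: μ=1.1, E[X²]=2.31.
E[X] = 0.38·7.5 + 0.18·5.7 + 0.44·1.1 = 4.36.
E[X²] = 0.38·63.75 + 0.18·38.19 + 0.44·2.31 = 32.1156.
Var(X) = E[X²] − (E[X])² = 32.1156 − 19.0096 = 13.106.

13.1060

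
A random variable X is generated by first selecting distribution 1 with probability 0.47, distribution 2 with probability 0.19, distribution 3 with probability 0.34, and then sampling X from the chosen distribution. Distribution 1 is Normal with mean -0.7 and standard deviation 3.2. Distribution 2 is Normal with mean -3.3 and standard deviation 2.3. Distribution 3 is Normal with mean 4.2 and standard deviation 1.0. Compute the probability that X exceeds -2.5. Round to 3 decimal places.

0.744

Conditional on each component, P(X > -2.5): 1: 0.713112; 2: 0.363985; 3: 1.
By total probability, P(X > -2.5) = 0.47·0.713112 + 0.19·0.363985 + 0.34·1 = 0.74432.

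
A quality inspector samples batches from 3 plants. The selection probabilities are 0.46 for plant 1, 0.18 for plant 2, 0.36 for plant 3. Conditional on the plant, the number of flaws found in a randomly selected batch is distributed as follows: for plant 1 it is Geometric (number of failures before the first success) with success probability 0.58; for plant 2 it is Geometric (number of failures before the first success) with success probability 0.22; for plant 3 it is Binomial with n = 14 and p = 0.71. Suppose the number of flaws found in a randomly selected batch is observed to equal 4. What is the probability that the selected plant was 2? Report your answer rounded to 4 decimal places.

Likelihoods P(X=4 | ·): 1: 0.0180478; 2: 0.0814331; 3: 0.00107016.
Posterior ∝ prior × likelihood. Numerator for 2: 0.18·0.0814331 = 0.014658.
Normalizing constant: 0.46·0.0180478 + 0.18·0.0814331 + 0.36·0.00107016 = 0.0233452.
P(2 | observation) = 0.014658 / 0.0233452 = 0.627878.

0.6279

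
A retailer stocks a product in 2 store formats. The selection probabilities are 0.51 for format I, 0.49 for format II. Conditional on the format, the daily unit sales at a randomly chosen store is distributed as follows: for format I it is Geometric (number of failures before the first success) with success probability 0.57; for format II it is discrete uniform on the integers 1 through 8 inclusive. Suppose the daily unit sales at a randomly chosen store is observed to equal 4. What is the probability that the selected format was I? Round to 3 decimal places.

0.140

Likelihoods P(X=4 | ·): I: 0.0194872; II: 0.125.
Posterior ∝ prior × likelihood. Numerator for I: 0.51·0.0194872 = 0.00993845.
Normalizing constant: 0.51·0.0194872 + 0.49·0.125 = 0.0711885.
P(I | observation) = 0.00993845 / 0.0711885 = 0.139608.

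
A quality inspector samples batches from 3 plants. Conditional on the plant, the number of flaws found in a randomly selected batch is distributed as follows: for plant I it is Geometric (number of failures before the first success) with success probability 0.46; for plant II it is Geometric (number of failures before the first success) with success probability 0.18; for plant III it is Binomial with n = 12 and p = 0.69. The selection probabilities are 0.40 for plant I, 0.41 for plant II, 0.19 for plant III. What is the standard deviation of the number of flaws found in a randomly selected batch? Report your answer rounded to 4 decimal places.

Per component, I: μ=1.17391, E[X²]=3.93006; II: μ=4.55556, E[X²]=46.0617; III: μ=8.28, E[X²]=71.1252.
E[X] = 0.4·1.17391 + 0.41·4.55556 + 0.19·8.28 = 3.91054.
E[X²] = 0.4·3.93006 + 0.41·46.0617 + 0.19·71.1252 = 33.9711.
Var(X) = E[X²] − (E[X])² = 33.9711 − 15.2923 = 18.6788.
SD(X) = √18.6788 = 4.32189.

4.3219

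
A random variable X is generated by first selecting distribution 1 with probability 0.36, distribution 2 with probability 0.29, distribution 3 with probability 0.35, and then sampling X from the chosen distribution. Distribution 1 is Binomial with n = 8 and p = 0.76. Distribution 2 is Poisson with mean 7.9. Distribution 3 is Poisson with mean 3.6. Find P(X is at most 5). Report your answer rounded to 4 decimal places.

Conditional on each component, P(X ≤ 5): 1: 0.296722; 2: 0.200569; 3: 0.844119.
By total probability, P(X ≤ 5) = 0.36·0.296722 + 0.29·0.200569 + 0.35·0.844119 = 0.460427.

0.4604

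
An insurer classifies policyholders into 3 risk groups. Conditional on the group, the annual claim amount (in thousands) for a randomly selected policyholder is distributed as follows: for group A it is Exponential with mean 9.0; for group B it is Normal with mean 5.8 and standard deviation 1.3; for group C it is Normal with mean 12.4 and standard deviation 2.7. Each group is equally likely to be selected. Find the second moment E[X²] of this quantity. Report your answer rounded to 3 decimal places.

For each component E[X²] = Var + (mean)², giving A: 162; B: 35.33; C: 161.05.
Overall E[X²] = 0.333333·162 + 0.333333·35.33 + 0.333333·161.05 = 119.46.

119.460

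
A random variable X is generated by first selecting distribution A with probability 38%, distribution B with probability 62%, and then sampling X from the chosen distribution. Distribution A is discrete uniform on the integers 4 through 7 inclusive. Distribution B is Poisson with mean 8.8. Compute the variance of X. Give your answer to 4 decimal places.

Per component, A: μ=5.5, E[X²]=31.5; B: μ=8.8, E[X²]=86.24.
E[X] = 0.38·5.5 + 0.62·8.8 = 7.546.
E[X²] = 0.38·31.5 + 0.62·86.24 = 65.4388.
Var(X) = E[X²] − (E[X])² = 65.4388 − 56.9421 = 8.49668.

8.4967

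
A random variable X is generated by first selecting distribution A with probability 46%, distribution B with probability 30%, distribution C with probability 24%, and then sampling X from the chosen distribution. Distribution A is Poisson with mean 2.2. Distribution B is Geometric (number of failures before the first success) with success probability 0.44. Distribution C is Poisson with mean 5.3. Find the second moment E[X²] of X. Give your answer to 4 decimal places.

12.6057

For each component E[X²] = Var + (mean)², giving A: 7.04; B: 4.5124; C: 33.39.
Overall E[X²] = 0.46·7.04 + 0.3·4.5124 + 0.24·33.39 = 12.6057.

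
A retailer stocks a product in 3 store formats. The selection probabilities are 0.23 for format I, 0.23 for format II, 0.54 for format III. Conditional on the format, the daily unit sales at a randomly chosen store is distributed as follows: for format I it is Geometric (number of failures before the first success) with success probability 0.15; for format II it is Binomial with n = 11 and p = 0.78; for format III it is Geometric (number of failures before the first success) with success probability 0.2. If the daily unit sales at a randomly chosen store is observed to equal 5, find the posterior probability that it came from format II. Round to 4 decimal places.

0.0642

Likelihoods P(X=5 | ·): I: 0.0665558; II: 0.0151235; III: 0.065536.
Posterior ∝ prior × likelihood. Numerator for II: 0.23·0.0151235 = 0.0034784.
Normalizing constant: 0.23·0.0665558 + 0.23·0.0151235 + 0.54·0.065536 = 0.0541757.
P(II | observation) = 0.0034784 / 0.0541757 = 0.0642059.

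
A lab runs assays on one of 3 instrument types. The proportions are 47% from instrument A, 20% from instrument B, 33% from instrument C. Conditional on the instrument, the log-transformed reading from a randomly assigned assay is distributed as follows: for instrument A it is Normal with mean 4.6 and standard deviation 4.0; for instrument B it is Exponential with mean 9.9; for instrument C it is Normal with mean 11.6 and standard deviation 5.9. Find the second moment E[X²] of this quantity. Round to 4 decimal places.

112.5613

For each component E[X²] = Var + (mean)², giving A: 37.16; B: 196.02; C: 169.37.
Overall E[X²] = 0.47·37.16 + 0.2·196.02 + 0.33·169.37 = 112.561.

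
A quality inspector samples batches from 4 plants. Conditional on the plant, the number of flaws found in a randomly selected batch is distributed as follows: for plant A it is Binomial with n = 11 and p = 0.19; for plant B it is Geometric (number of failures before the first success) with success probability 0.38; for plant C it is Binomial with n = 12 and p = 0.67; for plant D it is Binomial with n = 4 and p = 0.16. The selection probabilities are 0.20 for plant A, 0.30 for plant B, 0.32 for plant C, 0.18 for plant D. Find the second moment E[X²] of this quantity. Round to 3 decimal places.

For each component E[X²] = Var + (mean)², giving A: 6.061; B: 6.95568; C: 67.2948; D: 0.9472.
Overall E[X²] = 0.2·6.061 + 0.3·6.95568 + 0.32·67.2948 + 0.18·0.9472 = 25.0037.

25.004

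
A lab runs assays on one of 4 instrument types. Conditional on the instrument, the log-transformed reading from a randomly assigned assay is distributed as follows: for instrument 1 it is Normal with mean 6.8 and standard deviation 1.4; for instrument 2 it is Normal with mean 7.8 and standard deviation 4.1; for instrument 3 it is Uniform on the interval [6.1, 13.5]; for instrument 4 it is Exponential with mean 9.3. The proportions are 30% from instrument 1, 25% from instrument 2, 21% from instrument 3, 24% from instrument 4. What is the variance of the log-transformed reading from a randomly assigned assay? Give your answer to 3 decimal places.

27.956

Per component, 1: μ=6.8, E[X²]=48.2; 2: μ=7.8, E[X²]=77.65; 3: μ=9.8, E[X²]=100.603; 4: μ=9.3, E[X²]=172.98.
E[X] = 0.3·6.8 + 0.25·7.8 + 0.21·9.8 + 0.24·9.3 = 8.28.
E[X²] = 0.3·48.2 + 0.25·77.65 + 0.21·100.603 + 0.24·172.98 = 96.5144.
Var(X) = E[X²] − (E[X])² = 96.5144 − 68.5584 = 27.956.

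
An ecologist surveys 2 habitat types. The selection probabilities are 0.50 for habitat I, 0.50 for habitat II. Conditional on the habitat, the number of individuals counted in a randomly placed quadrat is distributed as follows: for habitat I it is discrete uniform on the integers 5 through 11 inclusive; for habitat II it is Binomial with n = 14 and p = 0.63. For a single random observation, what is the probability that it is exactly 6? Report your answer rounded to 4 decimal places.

0.1044

Conditional on each habitat, P(X = 6): I: 0.142857; II: 0.0659496.
By total probability, P(X = 6) = 0.5·0.142857 + 0.5·0.0659496 = 0.104403.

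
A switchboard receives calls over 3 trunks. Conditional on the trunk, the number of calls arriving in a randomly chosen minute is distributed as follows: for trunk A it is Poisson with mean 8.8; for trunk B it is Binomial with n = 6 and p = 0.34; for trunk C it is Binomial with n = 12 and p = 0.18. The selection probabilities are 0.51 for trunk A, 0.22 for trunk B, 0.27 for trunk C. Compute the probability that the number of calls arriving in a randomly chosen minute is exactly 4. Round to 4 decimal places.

Conditional on each trunk, P(X = 4): A: 0.0376641; B: 0.0873162; C: 0.10622.
By total probability, P(X = 4) = 0.51·0.0376641 + 0.22·0.0873162 + 0.27·0.10622 = 0.0670977.

0.0671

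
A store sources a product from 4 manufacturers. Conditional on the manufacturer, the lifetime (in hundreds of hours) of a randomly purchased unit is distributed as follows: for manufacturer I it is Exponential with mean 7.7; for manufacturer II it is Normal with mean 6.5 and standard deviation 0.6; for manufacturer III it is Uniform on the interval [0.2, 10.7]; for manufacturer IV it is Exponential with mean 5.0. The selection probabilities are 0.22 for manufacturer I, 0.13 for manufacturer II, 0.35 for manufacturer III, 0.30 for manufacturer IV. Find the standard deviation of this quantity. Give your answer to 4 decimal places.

4.9877

Per component, I: μ=7.7, E[X²]=118.58; II: μ=6.5, E[X²]=42.61; III: μ=5.45, E[X²]=38.89; IV: μ=5, E[X²]=50.
E[X] = 0.22·7.7 + 0.13·6.5 + 0.35·5.45 + 0.3·5 = 5.9465.
E[X²] = 0.22·118.58 + 0.13·42.61 + 0.35·38.89 + 0.3·50 = 60.2384.
Var(X) = E[X²] − (E[X])² = 60.2384 − 35.3609 = 24.8775.
SD(X) = √24.8775 = 4.98774.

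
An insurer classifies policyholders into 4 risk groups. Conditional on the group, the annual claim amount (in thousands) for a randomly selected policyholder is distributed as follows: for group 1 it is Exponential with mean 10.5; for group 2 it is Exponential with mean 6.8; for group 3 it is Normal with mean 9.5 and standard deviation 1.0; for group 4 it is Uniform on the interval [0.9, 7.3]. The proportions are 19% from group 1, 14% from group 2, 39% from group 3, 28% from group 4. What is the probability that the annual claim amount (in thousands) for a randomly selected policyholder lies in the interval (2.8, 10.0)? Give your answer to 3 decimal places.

0.599

Conditional on each group, P(2.8 < X < 10.0): 1: 0.380107; 2: 0.43269; 3: 0.691462; 4: 0.703125.
By total probability, P(2.8 < X < 10.0) = 0.19·0.380107 + 0.14·0.43269 + 0.39·0.691462 + 0.28·0.703125 = 0.599342.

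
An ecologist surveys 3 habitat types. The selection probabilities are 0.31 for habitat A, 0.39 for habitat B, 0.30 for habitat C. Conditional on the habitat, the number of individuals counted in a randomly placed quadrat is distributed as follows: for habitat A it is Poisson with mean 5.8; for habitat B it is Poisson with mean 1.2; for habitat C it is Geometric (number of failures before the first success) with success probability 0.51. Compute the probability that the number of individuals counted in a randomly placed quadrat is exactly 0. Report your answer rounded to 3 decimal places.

0.271

Conditional on each habitat, P(X = 0): A: 0.00302755; B: 0.301194; C: 0.51.
By total probability, P(X = 0) = 0.31·0.00302755 + 0.39·0.301194 + 0.3·0.51 = 0.271404.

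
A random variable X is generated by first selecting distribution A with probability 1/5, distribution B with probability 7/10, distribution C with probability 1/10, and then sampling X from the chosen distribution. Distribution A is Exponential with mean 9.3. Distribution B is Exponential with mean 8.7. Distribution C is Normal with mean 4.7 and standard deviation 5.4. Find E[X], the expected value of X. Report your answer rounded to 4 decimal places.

Component means — A: 9.3; B: 8.7; C: 4.7.
E[X] = 0.2·9.3 + 0.7·8.7 + 0.1·4.7 = 8.42.

8.4200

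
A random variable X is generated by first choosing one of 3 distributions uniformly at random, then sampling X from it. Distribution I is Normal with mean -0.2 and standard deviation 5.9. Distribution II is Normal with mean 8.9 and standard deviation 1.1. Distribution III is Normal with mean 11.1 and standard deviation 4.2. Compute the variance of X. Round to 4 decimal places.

Per component, I: μ=-0.2, E[X²]=34.85; II: μ=8.9, E[X²]=80.42; III: μ=11.1, E[X²]=140.85.
E[X] = 0.333333·-0.2 + 0.333333·8.9 + 0.333333·11.1 = 6.6.
E[X²] = 0.333333·34.85 + 0.333333·80.42 + 0.333333·140.85 = 85.3733.
Var(X) = E[X²] − (E[X])² = 85.3733 − 43.56 = 41.8133.

41.8133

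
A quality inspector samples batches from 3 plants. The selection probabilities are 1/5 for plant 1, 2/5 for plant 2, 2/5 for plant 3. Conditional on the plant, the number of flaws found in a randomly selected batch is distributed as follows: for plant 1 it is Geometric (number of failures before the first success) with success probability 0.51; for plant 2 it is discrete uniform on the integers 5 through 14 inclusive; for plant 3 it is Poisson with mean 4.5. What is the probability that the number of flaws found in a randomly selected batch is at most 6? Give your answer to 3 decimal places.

0.611

Conditional on each plant, P(X ≤ 6): 1: 0.993218; 2: 0.2; 3: 0.831051.
By total probability, P(X ≤ 6) = 0.2·0.993218 + 0.4·0.2 + 0.4·0.831051 = 0.611064.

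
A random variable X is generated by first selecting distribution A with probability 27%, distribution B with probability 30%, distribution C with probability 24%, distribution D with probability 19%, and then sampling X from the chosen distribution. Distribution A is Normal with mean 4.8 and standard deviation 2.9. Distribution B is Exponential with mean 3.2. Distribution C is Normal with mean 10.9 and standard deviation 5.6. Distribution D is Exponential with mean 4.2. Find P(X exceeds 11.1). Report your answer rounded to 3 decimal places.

Conditional on each component, P(X > 11.1): A: 0.0149122; B: 0.031156; C: 0.485755; D: 0.0711577.
By total probability, P(X > 11.1) = 0.27·0.0149122 + 0.3·0.031156 + 0.24·0.485755 + 0.19·0.0711577 = 0.143474.

0.143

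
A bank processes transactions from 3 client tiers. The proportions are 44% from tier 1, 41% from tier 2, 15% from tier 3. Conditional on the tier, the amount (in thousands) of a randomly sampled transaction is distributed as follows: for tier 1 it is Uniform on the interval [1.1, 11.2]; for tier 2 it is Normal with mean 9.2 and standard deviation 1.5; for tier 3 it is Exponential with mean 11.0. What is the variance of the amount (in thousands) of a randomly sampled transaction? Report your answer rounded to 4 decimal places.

Per component, 1: μ=6.15, E[X²]=46.3233; 2: μ=9.2, E[X²]=86.89; 3: μ=11, E[X²]=242.
E[X] = 0.44·6.15 + 0.41·9.2 + 0.15·11 = 8.128.
E[X²] = 0.44·46.3233 + 0.41·86.89 + 0.15·242 = 92.3072.
Var(X) = E[X²] − (E[X])² = 92.3072 − 66.0644 = 26.2428.

26.2428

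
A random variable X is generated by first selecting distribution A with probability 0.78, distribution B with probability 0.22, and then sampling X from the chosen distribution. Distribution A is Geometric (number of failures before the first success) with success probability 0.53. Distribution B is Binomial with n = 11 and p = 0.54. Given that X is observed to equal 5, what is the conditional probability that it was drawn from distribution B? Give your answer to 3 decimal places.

0.823

Likelihoods P(X=5 | ·): A: 0.0121553; B: 0.200982.
Posterior ∝ prior × likelihood. Numerator for B: 0.22·0.200982 = 0.0442161.
Normalizing constant: 0.78·0.0121553 + 0.22·0.200982 = 0.0536972.
P(B | observation) = 0.0442161 / 0.0536972 = 0.823434.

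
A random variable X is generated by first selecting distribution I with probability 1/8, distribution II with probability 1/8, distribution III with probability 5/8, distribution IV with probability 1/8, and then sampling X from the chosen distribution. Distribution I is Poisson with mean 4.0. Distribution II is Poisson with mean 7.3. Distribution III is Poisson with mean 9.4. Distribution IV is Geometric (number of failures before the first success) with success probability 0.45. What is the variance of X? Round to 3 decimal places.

Per component, I: μ=4, E[X²]=20; II: μ=7.3, E[X²]=60.59; III: μ=9.4, E[X²]=97.76; IV: μ=1.22222, E[X²]=4.20988.
E[X] = 0.125·4 + 0.125·7.3 + 0.625·9.4 + 0.125·1.22222 = 7.44028.
E[X²] = 0.125·20 + 0.125·60.59 + 0.625·97.76 + 0.125·4.20988 = 71.7.
Var(X) = E[X²] − (E[X])² = 71.7 − 55.3577 = 16.3423.

16.342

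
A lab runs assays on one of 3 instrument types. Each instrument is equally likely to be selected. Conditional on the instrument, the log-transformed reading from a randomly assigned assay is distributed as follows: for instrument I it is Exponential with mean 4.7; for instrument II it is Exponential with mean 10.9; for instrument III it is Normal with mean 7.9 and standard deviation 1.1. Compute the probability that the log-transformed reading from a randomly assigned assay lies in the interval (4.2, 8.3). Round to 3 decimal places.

Conditional on each instrument, P(4.2 < X < 8.3): I: 0.23815; II: 0.213252; III: 0.641551.
By total probability, P(4.2 < X < 8.3) = 0.333333·0.23815 + 0.333333·0.213252 + 0.333333·0.641551 = 0.364317.

0.364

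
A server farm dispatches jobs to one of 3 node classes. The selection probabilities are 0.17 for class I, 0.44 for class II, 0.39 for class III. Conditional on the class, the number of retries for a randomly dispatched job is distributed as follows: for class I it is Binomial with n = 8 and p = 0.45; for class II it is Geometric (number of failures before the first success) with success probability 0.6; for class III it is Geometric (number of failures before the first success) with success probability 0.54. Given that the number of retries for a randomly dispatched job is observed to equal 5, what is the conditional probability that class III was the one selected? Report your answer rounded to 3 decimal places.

Likelihoods P(X=5 | ·): I: 0.171925; II: 0.006144; III: 0.011122.
Posterior ∝ prior × likelihood. Numerator for III: 0.39·0.011122 = 0.00433758.
Normalizing constant: 0.17·0.171925 + 0.44·0.006144 + 0.39·0.011122 = 0.0362682.
P(III | observation) = 0.00433758 / 0.0362682 = 0.119597.

0.120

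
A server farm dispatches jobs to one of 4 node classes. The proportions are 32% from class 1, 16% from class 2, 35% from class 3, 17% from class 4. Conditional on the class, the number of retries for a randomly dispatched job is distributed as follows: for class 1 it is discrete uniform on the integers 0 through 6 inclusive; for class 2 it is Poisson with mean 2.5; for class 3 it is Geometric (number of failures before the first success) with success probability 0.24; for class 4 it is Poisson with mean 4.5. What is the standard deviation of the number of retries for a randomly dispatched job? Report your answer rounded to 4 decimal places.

2.7278

Per component, 1: μ=3, E[X²]=13; 2: μ=2.5, E[X²]=8.75; 3: μ=3.16667, E[X²]=23.2222; 4: μ=4.5, E[X²]=24.75.
E[X] = 0.32·3 + 0.16·2.5 + 0.35·3.16667 + 0.17·4.5 = 3.23333.
E[X²] = 0.32·13 + 0.16·8.75 + 0.35·23.2222 + 0.17·24.75 = 17.8953.
Var(X) = E[X²] − (E[X])² = 17.8953 − 10.4544 = 7.44083.
SD(X) = √7.44083 = 2.72779.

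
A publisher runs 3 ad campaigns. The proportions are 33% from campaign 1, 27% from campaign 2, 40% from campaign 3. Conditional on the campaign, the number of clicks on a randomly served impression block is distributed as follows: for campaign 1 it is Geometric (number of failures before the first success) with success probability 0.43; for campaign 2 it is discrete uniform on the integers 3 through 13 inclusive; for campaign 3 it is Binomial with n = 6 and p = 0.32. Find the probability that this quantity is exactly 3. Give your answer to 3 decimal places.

0.133

Conditional on each campaign, P(X = 3): 1: 0.079633; 2: 0.0909091; 3: 0.206066.
By total probability, P(X = 3) = 0.33·0.079633 + 0.27·0.0909091 + 0.4·0.206066 = 0.133251.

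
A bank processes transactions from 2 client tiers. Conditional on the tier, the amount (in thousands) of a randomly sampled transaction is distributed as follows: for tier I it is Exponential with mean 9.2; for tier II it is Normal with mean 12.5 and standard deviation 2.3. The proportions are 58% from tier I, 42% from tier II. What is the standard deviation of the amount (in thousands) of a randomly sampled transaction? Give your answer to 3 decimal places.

Per component, I: μ=9.2, E[X²]=169.28; II: μ=12.5, E[X²]=161.54.
E[X] = 0.58·9.2 + 0.42·12.5 = 10.586.
E[X²] = 0.58·169.28 + 0.42·161.54 = 166.029.
Var(X) = E[X²] − (E[X])² = 166.029 − 112.063 = 53.9658.
SD(X) = √53.9658 = 7.34614.

7.346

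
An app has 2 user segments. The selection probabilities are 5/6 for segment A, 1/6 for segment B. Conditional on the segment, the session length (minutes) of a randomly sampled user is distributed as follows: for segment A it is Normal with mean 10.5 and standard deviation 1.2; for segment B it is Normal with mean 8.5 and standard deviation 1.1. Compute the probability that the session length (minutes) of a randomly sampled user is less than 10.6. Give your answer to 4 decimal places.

Conditional on each segment, P(X < 10.6): A: 0.533207; B: 0.971875.
By total probability, P(X < 10.6) = 0.833333·0.533207 + 0.166667·0.971875 = 0.606318.

0.6063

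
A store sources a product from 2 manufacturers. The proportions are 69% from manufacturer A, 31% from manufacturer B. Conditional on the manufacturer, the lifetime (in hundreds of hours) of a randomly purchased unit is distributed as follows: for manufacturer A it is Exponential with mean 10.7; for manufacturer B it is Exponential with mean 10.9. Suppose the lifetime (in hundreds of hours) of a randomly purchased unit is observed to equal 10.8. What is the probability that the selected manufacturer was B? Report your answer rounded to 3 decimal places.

Likelihoods f(10.8 | ·): A: 0.0340614; B: 0.0340615.
Posterior ∝ prior × likelihood. Numerator for B: 0.31·0.0340615 = 0.0105591.
Normalizing constant: 0.69·0.0340614 + 0.31·0.0340615 = 0.0340614.
P(B | observation) = 0.0105591 / 0.0340614 = 0.31.

0.310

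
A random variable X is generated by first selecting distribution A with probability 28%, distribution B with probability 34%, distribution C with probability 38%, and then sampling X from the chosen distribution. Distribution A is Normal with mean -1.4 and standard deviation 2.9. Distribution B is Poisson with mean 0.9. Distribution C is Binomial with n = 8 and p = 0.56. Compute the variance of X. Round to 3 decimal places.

9.248

Per component, A: μ=-1.4, E[X²]=10.37; B: μ=0.9, E[X²]=1.71; C: μ=4.48, E[X²]=22.0416.
E[X] = 0.28·-1.4 + 0.34·0.9 + 0.38·4.48 = 1.6164.
E[X²] = 0.28·10.37 + 0.34·1.71 + 0.38·22.0416 = 11.8608.
Var(X) = E[X²] − (E[X])² = 11.8608 − 2.61275 = 9.24806.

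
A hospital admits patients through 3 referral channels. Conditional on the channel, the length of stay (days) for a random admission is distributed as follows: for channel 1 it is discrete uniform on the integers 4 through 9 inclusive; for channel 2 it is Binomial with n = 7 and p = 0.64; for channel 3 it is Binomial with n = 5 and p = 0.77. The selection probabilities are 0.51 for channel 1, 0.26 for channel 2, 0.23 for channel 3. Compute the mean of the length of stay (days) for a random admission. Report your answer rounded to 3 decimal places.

Component means — 1: 6.5; 2: 4.48; 3: 3.85.
E[X] = 0.51·6.5 + 0.26·4.48 + 0.23·3.85 = 5.3653.

5.365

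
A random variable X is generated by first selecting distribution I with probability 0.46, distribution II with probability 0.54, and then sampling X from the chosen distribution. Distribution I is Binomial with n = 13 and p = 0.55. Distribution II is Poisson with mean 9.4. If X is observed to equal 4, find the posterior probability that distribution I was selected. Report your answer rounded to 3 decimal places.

0.610

Likelihoods P(X=4 | ·): I: 0.0495073; II: 0.0269111.
Posterior ∝ prior × likelihood. Numerator for I: 0.46·0.0495073 = 0.0227734.
Normalizing constant: 0.46·0.0495073 + 0.54·0.0269111 = 0.0373054.
P(I | observation) = 0.0227734 / 0.0373054 = 0.610458.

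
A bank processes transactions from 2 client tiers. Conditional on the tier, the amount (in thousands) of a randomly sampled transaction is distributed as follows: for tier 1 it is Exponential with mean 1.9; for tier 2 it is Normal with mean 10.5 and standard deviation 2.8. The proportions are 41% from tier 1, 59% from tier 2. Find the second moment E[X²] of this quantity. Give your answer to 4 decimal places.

For each component E[X²] = Var + (mean)², giving 1: 7.22; 2: 118.09.
Overall E[X²] = 0.41·7.22 + 0.59·118.09 = 72.6333.

72.6333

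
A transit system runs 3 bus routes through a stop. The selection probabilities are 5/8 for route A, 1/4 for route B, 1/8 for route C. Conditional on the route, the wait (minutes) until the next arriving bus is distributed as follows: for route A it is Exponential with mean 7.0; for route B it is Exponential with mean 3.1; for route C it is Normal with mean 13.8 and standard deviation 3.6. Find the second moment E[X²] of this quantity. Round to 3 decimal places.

91.480

For each component E[X²] = Var + (mean)², giving A: 98; B: 19.22; C: 203.4.
Overall E[X²] = 0.625·98 + 0.25·19.22 + 0.125·203.4 = 91.48.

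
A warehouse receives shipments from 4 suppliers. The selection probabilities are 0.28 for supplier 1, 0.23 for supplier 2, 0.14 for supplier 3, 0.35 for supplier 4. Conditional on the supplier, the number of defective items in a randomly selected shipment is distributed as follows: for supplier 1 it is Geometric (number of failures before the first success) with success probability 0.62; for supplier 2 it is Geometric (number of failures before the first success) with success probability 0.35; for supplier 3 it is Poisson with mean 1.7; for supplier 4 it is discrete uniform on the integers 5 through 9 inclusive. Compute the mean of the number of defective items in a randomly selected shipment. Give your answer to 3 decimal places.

3.287

Component means — 1: 0.612903; 2: 1.85714; 3: 1.7; 4: 7.
E[X] = 0.28·0.612903 + 0.23·1.85714 + 0.14·1.7 + 0.35·7 = 3.28676.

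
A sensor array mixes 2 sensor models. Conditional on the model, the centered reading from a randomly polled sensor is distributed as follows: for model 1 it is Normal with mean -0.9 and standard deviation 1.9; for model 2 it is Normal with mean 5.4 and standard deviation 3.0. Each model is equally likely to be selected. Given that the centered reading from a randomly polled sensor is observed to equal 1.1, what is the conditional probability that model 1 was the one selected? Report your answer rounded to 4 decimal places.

Likelihoods f(1.1 | ·): 1: 0.120656; 2: 0.0476071.
Posterior ∝ prior × likelihood. Numerator for 1: 0.5·0.120656 = 0.0603282.
Normalizing constant: 0.5·0.120656 + 0.5·0.0476071 = 0.0841317.
P(1 | observation) = 0.0603282 / 0.0841317 = 0.717068.

0.7171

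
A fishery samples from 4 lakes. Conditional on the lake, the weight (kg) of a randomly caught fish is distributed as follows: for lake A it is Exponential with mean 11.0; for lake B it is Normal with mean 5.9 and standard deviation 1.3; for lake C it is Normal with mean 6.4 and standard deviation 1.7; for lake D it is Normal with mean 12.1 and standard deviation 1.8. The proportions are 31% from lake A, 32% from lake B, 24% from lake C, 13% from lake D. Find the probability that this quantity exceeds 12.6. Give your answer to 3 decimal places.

Conditional on each lake, P(X > 12.6): A: 0.318079; B: 1.27599e-07; C: 0.00013263; D: 0.390591.
By total probability, P(X > 12.6) = 0.31·0.318079 + 0.32·1.27599e-07 + 0.24·0.00013263 + 0.13·0.390591 = 0.149413.

0.149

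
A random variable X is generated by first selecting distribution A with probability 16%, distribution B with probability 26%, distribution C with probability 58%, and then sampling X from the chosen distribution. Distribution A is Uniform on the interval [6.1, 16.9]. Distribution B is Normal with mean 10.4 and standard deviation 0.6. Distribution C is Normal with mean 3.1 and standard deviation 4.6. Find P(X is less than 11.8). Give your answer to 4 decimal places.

Conditional on each component, P(X < 11.8): A: 0.527778; B: 0.990185; C: 0.970708.
By total probability, P(X < 11.8) = 0.16·0.527778 + 0.26·0.990185 + 0.58·0.970708 = 0.904903.

0.9049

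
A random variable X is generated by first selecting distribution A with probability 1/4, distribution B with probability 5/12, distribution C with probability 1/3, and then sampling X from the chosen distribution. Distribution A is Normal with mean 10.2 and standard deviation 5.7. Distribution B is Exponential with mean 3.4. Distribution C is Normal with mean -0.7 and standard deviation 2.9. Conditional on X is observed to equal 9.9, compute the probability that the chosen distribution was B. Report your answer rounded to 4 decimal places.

Likelihoods f(9.9 | ·): A: 0.069893; B: 0.015994; C: 0.000172728.
Posterior ∝ prior × likelihood. Numerator for B: 0.416667·0.015994 = 0.00666418.
Normalizing constant: 0.25·0.069893 + 0.416667·0.015994 + 0.333333·0.000172728 = 0.024195.
P(B | observation) = 0.00666418 / 0.024195 = 0.275436.

0.2754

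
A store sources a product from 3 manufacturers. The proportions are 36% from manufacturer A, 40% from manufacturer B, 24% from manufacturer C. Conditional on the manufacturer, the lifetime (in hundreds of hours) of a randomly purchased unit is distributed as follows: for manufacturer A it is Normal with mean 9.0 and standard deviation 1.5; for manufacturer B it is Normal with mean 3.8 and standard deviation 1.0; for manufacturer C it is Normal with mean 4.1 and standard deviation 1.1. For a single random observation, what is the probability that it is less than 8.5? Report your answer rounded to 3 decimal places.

0.773

Conditional on each manufacturer, P(X < 8.5): A: 0.369441; B: 0.999999; C: 0.999968.
By total probability, P(X < 8.5) = 0.36·0.369441 + 0.4·0.999999 + 0.24·0.999968 = 0.772991.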